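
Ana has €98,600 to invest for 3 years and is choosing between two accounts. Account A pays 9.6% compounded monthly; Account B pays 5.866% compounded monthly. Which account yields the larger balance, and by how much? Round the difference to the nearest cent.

A: (1 + 0.008)^36 ≈ 1.33222983678, so 98,600 × 1.33222983678 ≈ 131,357.8619.
B: (1 + 0.05866/12)^36 ≈ 1.19190309853, so 98,600 × 1.19190309853 ≈ 117,521.6455.
Difference ≈ 13,836.2164 in favor of A.

Account A, by €13,836.22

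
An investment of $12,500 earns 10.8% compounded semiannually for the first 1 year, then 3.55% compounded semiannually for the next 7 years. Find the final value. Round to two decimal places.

$17,765.06

Phase 1: 12,500·(1 + 0.054)^2 ≈ 13,886.4500.
Phase 2: 13,886.4500·(1 + 0.01775)^14 ≈ 17,765.0645.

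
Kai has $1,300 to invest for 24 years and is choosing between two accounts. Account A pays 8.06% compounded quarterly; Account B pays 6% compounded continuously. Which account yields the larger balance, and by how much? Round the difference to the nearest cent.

Account A, by $3,337.61

Account A growth factor: (1 + 0.02015)^96 ≈ 6.788084729; balance ≈ 8,824.5101.
Account B growth factor: e^(0.06·24) = e^1.44 ≈ 4.220695817; balance ≈ 5,486.9046.
Account A is larger by 3,337.6056.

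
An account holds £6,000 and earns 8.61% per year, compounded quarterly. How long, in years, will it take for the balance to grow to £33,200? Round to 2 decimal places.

20.08 years

We need (1 + 0.021525)^(4t) = 5.5333, so 4t = ln 5.5333 / ln 1.021525 ≈ 80.3316.
t ≈ 80.3316/4 = 20.0829 years.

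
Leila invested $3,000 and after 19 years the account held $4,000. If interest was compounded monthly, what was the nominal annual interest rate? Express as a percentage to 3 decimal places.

1.515%

(1 + r/12)^228 = 4,000/3,000 = 1.33333.
1 + r/12 = 1.33333^(1/228) ≈ 1.001263, so r/12 ≈ 0.00126256.
r ≈ 12·0.00126256 = 1.51507%.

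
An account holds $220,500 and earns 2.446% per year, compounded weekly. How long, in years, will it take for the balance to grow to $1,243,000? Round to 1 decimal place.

70.7 years

(1 + 0.000470385)^(52t) = 1,243,000/220,500 = 5.6372.
52t·ln(1 + 0.000470385) = ln(5.6372); 52t = 1.7294/0.000470274 ≈ 3677.3994.
t ≈ 70.7192 years.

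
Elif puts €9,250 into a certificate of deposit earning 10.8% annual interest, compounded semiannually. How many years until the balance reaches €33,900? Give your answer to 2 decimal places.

(1 + 0.054)^(2t) = 33,900/9,250 = 3.6649.
2t·ln(1 + 0.054) = ln(3.6649); 2t = 1.2988/0.0525925 ≈ 24.6954.
t ≈ 12.3477 years.

12.35 years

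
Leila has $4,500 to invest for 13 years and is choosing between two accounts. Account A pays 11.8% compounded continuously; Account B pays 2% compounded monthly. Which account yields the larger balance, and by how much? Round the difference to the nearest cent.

Account A, by $15,030.17

Account A growth factor: e^(0.118·13) = e^1.534 ≈ 4.6366865243; balance ≈ 20,865.0894.
Account B growth factor: (1 + 0.02/12)^156 ≈ 1.296649427; balance ≈ 5,834.9224.
Account A is larger by 15,030.1669.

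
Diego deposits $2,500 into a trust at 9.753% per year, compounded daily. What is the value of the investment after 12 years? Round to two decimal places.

$8,056.62

Growth factor = (1 + 0.09753/365)^4380 ≈ 3.222648911.
A ≈ 2,500 × 3.222648911 ≈ 8,056.6223.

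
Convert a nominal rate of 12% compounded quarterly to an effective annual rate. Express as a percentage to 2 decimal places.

12.55%

EAR = (1 + 12%/4)^4 − 1 = (1 + 0.03)^4 − 1.
(1 + 0.03)^4 ≈ 1.125509, so EAR ≈ 12.55088%.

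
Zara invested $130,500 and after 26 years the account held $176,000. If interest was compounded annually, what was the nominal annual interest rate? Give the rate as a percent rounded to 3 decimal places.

1.157%

The 26-period growth factor is 176,000/130,500 = 1.34866.
r = 1.34866^(1/26) − 1 ≈ 0.0115707, i.e. 1.15707%.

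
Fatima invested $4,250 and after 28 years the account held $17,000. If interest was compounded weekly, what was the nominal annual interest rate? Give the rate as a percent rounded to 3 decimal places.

4.953%

The 1456-period growth factor is 17,000/4,250 = 4.
r/52 = 4^(1/1456) − 1 ≈ 0.000952579, so r ≈ 52·0.000952579 = 4.95341%.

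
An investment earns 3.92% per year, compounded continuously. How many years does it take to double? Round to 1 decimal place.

e^(0.0392t) = 2, so 0.0392t = ln 2 ≈ 0.69315.
t ≈ 0.69315/0.0392 ≈ 17.6823.

17.7 years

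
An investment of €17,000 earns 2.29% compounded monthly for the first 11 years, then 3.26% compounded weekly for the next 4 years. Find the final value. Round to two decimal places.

€24,909.08

Phase 1: 17,000·(1 + 0.0229/12)^132 ≈ 21,864.6963.
Phase 2: 21,864.6963·(1 + 0.0326/52)^208 ≈ 24,909.0810.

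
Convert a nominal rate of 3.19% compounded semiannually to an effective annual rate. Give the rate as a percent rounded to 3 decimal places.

One year is 2 periods at 0.01595 each: (1 + 0.01595)^2 ≈ 1.032154.
EAR = 1.032154 − 1 ≈ 3.21544%.

3.215%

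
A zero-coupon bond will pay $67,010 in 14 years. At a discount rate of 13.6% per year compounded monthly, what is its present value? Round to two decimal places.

Periodic rate = 13.6%/12 = 0.0113333; 168 periods.
P = 67,010/(1 + 0.136/12)^168 ≈ 67,010/6.6411922254 ≈ 10,090.0558.

$10,090.06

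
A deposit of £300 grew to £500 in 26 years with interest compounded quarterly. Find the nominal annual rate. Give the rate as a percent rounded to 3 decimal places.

The 104-period growth factor is 500/300 = 1.66667.
r/4 = 1.66667^(1/104) − 1 ≈ 0.00492387, so r ≈ 4·0.00492387 = 1.96955%.

1.970%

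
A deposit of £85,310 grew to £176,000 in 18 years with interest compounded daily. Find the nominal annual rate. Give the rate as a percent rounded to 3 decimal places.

4.024%

(1 + r/365)^6570 = 176,000/85,310 = 2.06306.
1 + r/365 = 2.06306^(1/6570) ≈ 1.00011, so r/365 ≈ 0.000110233.
r ≈ 365·0.000110233 = 4.02351%.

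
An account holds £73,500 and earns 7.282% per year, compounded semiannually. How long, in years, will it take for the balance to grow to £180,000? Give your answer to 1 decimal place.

12.5 years

(1 + 0.03641)^(2t) = 180,000/73,500 = 2.449.
2t·ln(1 + 0.03641) = ln(2.449); 2t = 0.89567/0.0357628 ≈ 25.0448.
t ≈ 12.5224 years.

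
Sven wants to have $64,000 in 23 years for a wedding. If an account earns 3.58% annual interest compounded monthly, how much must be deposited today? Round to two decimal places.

Periodic rate = 3.58%/12 = 0.00298333; 276 periods.
P = 64,000/(1 + 0.0358/12)^276 ≈ 64,000/2.2754417265 ≈ 28,126.4070.

$28,126.41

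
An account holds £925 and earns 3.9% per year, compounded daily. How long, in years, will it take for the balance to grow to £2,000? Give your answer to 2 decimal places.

19.77 years

We need (1 + 0.000106849)^(365t) = 2.1622, so 365t = ln 2.1622 / ln 1.000107 ≈ 7217.1723.
t ≈ 7217.1723/365 = 19.7731 years.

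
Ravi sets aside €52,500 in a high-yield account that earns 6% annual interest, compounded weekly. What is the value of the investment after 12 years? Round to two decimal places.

Growth factor = (1 + 0.06/52)^624 ≈ 2.05358066352.
A ≈ 52,500 × 2.05358066352 ≈ 107,812.9848.

€107,812.98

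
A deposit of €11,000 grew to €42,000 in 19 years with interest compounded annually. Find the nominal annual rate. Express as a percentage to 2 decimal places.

(1 + r)^19 = 42,000/11,000 = 3.81818.
1 + r = 3.81818^(1/19) ≈ 1.07306, so r ≈ 0.0730601.
r ≈ 7.30601%.

7.31%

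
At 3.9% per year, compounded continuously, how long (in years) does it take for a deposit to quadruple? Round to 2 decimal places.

e^(0.039t) = 4, so 0.039t = ln 4 ≈ 1.3863.
t ≈ 1.3863/0.039 ≈ 35.5460.

35.55 years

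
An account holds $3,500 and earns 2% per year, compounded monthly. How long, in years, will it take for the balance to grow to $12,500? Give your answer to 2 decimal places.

(1 + 0.00166667)^(12t) = 12,500/3,500 = 3.5714.
12t·ln(1 + 0.00166667) = ln(3.5714); 12t = 1.273/0.00166528 ≈ 764.4157.
t ≈ 63.7013 years.

63.70 years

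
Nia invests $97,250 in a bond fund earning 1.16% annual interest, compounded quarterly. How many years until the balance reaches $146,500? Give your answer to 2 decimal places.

(1 + 0.0029)^(4t) = 146,500/97,250 = 1.5064.
4t·ln(1 + 0.0029) = ln(1.5064); 4t = 0.40974/0.0028958 ≈ 141.4946.
t ≈ 35.3736 years.

35.37 years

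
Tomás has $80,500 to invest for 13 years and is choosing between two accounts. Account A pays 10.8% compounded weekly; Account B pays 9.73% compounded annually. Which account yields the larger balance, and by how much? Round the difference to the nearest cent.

Account A, by $58,105.66

Account A growth factor: (1 + 0.108/52)^676 ≈ 4.06552959274; balance ≈ 327,275.1322.
Account B growth factor: (1 + 0.0973)^13 ≈ 3.34372020574; balance ≈ 269,169.4766.
Account A is larger by 58,105.6557.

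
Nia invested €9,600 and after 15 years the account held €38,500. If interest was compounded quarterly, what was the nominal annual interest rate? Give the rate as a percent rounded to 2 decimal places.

9.37%

(1 + r/4)^60 = 38,500/9,600 = 4.01042.
1 + r/4 = 4.01042^(1/60) ≈ 1.023418, so r/4 ≈ 0.0234183.
r ≈ 4·0.0234183 = 9.36730%.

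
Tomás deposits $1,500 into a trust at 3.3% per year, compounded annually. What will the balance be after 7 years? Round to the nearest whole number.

$1,883

Growth factor = (1 + 0.033)^7 ≈ 1.255169133.
A ≈ 1,500 × 1.255169133 ≈ 1,882.7537.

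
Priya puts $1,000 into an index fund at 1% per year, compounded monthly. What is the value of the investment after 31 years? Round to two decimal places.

Periodic rate = 1%/12 = 0.000833333; periods = 12·31 = 372.
A = 1,000·(1 + 0.01/12)^372 ≈ 1,000·1.363249114 ≈ 1,363.2491.

$1,363.25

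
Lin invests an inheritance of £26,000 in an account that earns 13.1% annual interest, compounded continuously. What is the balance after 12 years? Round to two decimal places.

A = P·e^(rt) = 26,000·e^(0.131·12) = 26,000·e^1.572.
e^1.572 ≈ 4.81627110987, so A ≈ 125,223.0489.

£125,223.05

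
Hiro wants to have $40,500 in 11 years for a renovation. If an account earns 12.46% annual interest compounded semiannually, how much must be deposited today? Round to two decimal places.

$10,715.61

Periodic rate = 12.46%/2 = 0.0623; 22 periods.
P = 40,500/(1 + 0.0623)^22 ≈ 40,500/3.7795317023 ≈ 10,715.6133.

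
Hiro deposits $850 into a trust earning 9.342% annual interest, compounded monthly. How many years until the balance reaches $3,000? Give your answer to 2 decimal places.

We need (1 + 0.007785)^(12t) = 3.5294, so 12t = ln 3.5294 / ln 1.007785 ≈ 162.6248.
t ≈ 162.6248/12 = 13.5521 years.

13.55 years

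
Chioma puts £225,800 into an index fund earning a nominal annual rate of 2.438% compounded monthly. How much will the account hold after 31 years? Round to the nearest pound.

Growth factor = (1 + 0.02438/12)^372 ≈ 2.12763980327.
A ≈ 225,800 × 2.12763980327 ≈ 480,421.0676.

£480,421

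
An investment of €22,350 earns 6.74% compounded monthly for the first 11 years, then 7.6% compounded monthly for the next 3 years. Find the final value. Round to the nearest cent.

After 11 years at 6.74%: 22,350 × 2.0945226288 ≈ 46,812.5808.
Then 3 years at 7.6%: 46,812.5808 × 1.2551825674 ≈ 58,758.3353.

€58,758.34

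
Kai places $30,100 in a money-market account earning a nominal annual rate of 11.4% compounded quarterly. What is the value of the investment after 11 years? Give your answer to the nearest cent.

Periodic rate = 11.4%/4 = 0.0285; periods = 4·11 = 44.
A = 30,100·(1 + 0.0285)^44 ≈ 30,100·3.4434122913 ≈ 103,646.7100.

$103,646.71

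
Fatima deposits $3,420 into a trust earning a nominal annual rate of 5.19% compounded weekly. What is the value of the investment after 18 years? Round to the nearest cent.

Periodic rate = 5.19%/52 = 0.000998077; periods = 52·18 = 936.
A = 3,420·(1 + 0.0519/52)^936 ≈ 3,420·2.543991001 ≈ 8,700.4492.

$8,700.45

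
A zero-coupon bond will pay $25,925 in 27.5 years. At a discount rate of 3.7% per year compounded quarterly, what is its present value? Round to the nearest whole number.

$9,416

Periodic rate = 3.7%/4 = 0.00925; 110 periods.
P = 25,925/(1 + 0.00925)^110 ≈ 25,925/2.753362474 ≈ 9,415.7599.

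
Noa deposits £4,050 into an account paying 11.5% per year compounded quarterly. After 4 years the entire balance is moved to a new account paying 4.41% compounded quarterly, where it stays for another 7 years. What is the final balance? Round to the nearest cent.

After 4 years at 11.5%: 4,050 × 1.573829101 ≈ 6,374.0079.
Then 7 years at 4.41%: 6,374.0079 × 1.359355508 ≈ 8,664.5427.

£8,664.54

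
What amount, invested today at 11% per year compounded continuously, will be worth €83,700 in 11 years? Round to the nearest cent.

€24,959.11

P = A·e^(−rt) = 83,700·e^(−1.21).
e^(−1.21) ≈ 0.29819727943, so P ≈ 24,959.1123.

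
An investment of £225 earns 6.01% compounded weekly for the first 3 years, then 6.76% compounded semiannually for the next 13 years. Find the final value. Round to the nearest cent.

£639.43

Phase 1: 225·(1 + 0.0601/52)^156 ≈ 269.4267.
Phase 2: 269.4267·(1 + 0.0338)^26 ≈ 639.4260.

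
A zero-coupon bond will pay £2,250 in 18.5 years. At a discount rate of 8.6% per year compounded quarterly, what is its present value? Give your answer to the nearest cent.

£466.17

Periodic rate = 8.6%/4 = 0.0215; 74 periods.
P = 2,250/(1 + 0.0215)^74 ≈ 2,250/4.826579363 ≈ 466.1687.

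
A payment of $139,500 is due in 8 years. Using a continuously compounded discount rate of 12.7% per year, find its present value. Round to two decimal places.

$50,504.61

P = A·e^(−rt) = 139,500·e^(−1.016).
e^(−1.016) ≈ 0.362040208543, so P ≈ 50,504.6091.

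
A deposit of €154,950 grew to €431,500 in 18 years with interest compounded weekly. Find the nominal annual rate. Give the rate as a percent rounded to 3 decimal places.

The 936-period growth factor is 431,500/154,950 = 2.78477.
r/52 = 2.78477^(1/936) − 1 ≈ 0.00109479, so r ≈ 52·0.00109479 = 5.69292%.

5.693%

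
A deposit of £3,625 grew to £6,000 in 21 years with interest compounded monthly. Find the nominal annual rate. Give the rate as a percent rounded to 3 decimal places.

The 252-period growth factor is 6,000/3,625 = 1.65517.
r/12 = 1.65517^(1/252) − 1 ≈ 0.00200162, so r ≈ 12·0.00200162 = 2.40195%.

2.402%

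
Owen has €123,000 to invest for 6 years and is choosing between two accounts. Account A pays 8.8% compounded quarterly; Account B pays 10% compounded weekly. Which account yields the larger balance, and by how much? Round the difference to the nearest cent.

A: (1 + 0.022)^24 ≈ 1.68585997201, so 123,000 × 1.68585997201 ≈ 207,360.7766.
B: (1 + 0.1/52)^312 ≈ 1.82106922619, so 123,000 × 1.82106922619 ≈ 223,991.5148.
Difference ≈ 16,630.7383 in favor of B.

Account B, by €16,630.74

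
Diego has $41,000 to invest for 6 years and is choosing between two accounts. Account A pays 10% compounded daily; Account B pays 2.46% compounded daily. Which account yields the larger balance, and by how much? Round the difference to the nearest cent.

Account A, by $27,179.95

Account A growth factor: (1 + 0.1/365)^2190 ≈ 1.8219690707; balance ≈ 74,700.7319.
Account B growth factor: (1 + 0.0246/365)^2190 ≈ 1.1590434192; balance ≈ 47,520.7802.
Account A is larger by 27,179.9517.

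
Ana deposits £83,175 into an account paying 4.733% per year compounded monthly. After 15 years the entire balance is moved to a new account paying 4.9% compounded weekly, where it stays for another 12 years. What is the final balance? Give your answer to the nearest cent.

After 15 years at 4.733%: 83,175 × 2.03105140002 ≈ 168,932.7002.
Then 12 years at 4.9%: 168,932.7002 × 1.79988565062 ≈ 304,059.5430.

£304,059.54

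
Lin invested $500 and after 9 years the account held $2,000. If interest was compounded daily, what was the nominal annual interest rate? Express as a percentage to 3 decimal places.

15.407%

The 3285-period growth factor is 2,000/500 = 4.
r/365 = 4^(1/3285) − 1 ≈ 0.000422096, so r ≈ 365·0.000422096 = 15.40652%.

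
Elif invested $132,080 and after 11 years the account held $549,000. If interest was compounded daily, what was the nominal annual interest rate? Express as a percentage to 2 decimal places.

12.95%

(1 + r/365)^4015 = 549,000/132,080 = 4.15657.
1 + r/365 = 4.15657^(1/4015) ≈ 1.000355, so r/365 ≈ 0.000354905.
r ≈ 365·0.000354905 = 12.95403%.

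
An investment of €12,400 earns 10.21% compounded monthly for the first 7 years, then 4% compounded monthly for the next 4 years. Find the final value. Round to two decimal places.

€29,639.47

Phase 1: 12,400·(1 + 0.1021/12)^84 ≈ 25,263.8155.
Phase 2: 25,263.8155·(1 + 0.04/12)^48 ≈ 29,639.4748.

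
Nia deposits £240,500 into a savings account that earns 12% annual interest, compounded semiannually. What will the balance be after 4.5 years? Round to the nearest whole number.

Periodic rate = 12%/2 = 0.06; periods = 2·4.5 = 9.
A = 240,500·(1 + 0.06)^9 ≈ 240,500·1.689478959 ≈ 406,319.6896.

£406,320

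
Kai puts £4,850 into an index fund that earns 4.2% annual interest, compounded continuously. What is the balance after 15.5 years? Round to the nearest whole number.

£9,300

A = P·e^(rt) = 4,850·e^(0.042·15.5) = 4,850·e^0.651.
e^0.651 ≈ 1.917457328, so A ≈ 9,299.6680.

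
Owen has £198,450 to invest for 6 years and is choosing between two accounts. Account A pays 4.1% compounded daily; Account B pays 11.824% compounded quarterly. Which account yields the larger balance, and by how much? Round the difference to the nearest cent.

Account B, by £145,498.22

Account A growth factor: (1 + 0.041/365)^2190 ≈ 1.27888190515; balance ≈ 253,794.1141.
Account B growth factor: (1 + 0.02956)^24 ≈ 2.01205509719; balance ≈ 399,292.3340.
Account B is larger by 145,498.2200.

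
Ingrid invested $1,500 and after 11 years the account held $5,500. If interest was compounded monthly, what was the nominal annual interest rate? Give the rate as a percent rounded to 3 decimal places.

The 132-period growth factor is 5,500/1,500 = 3.66667.
r/12 = 3.66667^(1/132) − 1 ≈ 0.00989166, so r ≈ 12·0.00989166 = 11.86999%.

11.870%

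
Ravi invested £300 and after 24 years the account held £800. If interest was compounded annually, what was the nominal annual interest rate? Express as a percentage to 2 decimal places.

The 24-period growth factor is 800/300 = 2.66667.
r = 2.66667^(1/24) − 1 ≈ 0.0417145, i.e. 4.17145%.

4.17%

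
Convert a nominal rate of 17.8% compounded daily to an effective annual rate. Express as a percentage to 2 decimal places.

One year is 365 periods at 0.000487671 each: (1 + 0.000487671)^365 ≈ 1.194773.
EAR = 1.194773 − 1 ≈ 19.47735%.

19.48%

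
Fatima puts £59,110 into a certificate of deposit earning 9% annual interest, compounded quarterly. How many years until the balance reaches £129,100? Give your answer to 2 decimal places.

8.78 years

We need (1 + 0.0225)^(4t) = 2.1841, so 4t = ln 2.1841 / ln 1.0225 ≈ 35.1086.
t ≈ 35.1086/4 = 8.7771 years.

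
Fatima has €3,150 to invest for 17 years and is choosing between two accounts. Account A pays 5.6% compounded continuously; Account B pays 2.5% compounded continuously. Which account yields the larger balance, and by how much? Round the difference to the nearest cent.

Account A, by €3,343.08

A: e^(0.056·17) = e^0.952 ≈ 2.590886254, so 3,150 × 2.590886254 ≈ 8,161.2917.
B: e^(0.025·17) = e^0.425 ≈ 1.52959042, so 3,150 × 1.52959042 ≈ 4,818.2098.
Difference ≈ 3,343.0819 in favor of A.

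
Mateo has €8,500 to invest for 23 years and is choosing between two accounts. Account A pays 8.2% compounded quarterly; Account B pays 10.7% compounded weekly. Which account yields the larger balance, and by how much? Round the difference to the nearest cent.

Account A growth factor: (1 + 0.0205)^92 ≈ 6.468399469; balance ≈ 54,981.3955.
Account B growth factor: (1 + 0.107/52)^1196 ≈ 11.68693414; balance ≈ 99,338.9402.
Account B is larger by 44,357.5447.

Account B, by €44,357.54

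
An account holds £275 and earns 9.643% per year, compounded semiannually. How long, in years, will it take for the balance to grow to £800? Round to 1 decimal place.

11.3 years

We need (1 + 0.048215)^(2t) = 2.9091, so 2t = ln 2.9091 / ln 1.048215 ≈ 22.6772.
t ≈ 22.6772/2 = 11.3386 years.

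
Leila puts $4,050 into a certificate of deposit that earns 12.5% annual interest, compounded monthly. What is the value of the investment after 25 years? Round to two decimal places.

$90,699.60

Growth factor = (1 + 0.125/12)^300 ≈ 22.394963967.
A ≈ 4,050 × 22.394963967 ≈ 90,699.6041.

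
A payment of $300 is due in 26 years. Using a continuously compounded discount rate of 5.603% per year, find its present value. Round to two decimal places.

$69.90

P = A·e^(−rt) = 300·e^(−1.45678).
e^(−1.45678) ≈ 0.232985281, so P ≈ 69.8956.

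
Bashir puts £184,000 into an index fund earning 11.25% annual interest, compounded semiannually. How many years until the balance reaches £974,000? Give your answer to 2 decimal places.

We need (1 + 0.05625)^(2t) = 5.2935, so 2t = ln 5.2935 / ln 1.05625 ≈ 30.4519.
t ≈ 30.4519/2 = 15.2259 years.

15.23 years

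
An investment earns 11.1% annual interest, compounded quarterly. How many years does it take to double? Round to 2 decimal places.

6.33 years

(1 + 0.02775)^(4t) = 2.
4t = ln 2 / ln(1 + 0.02775) ≈ 0.69315/0.0273719 ≈ 25.3233.
t ≈ 6.3308.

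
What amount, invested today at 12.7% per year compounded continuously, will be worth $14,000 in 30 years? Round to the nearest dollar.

P = A·e^(−rt) = 14,000·e^(−3.81).
e^(−3.81) ≈ 0.022148178957, so P ≈ 310.0745.

$310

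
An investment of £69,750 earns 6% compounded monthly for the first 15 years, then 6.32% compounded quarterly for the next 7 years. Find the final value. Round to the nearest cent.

Phase 1: 69,750·(1 + 0.005)^180 ≈ 171,173.0260.
Phase 2: 171,173.0260·(1 + 0.0158)^28 ≈ 265,500.3916.

£265,500.39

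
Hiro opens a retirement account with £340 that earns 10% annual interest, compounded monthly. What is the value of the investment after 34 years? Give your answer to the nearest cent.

Growth factor = (1 + 0.1/12)^408 ≈ 29.544912062.
A ≈ 340 × 29.544912062 ≈ 10,045.2701.

£10,045.27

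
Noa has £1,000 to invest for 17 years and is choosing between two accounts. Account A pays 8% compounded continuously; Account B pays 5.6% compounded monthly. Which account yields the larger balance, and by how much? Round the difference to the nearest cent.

A: e^(0.08·17) = e^1.36 ≈ 3.896193302, so 1,000 × 3.896193302 ≈ 3,896.1933.
B: (1 + 0.056/12)^204 ≈ 2.585155222, so 1,000 × 2.585155222 ≈ 2,585.1552.
Difference ≈ 1,311.0381 in favor of A.

Account A, by £1,311.04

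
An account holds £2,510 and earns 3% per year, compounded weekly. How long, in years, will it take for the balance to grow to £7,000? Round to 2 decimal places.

34.20 years

We need (1 + 0.000576923)^(52t) = 2.7888, so 52t = ln 2.7888 / ln 1.000577 ≈ 1778.2669.
t ≈ 1778.2669/52 = 34.1974 years.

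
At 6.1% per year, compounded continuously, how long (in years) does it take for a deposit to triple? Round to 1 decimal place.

e^(0.061t) = 3, so 0.061t = ln 3 ≈ 1.0986.
t ≈ 1.0986/0.061 ≈ 18.0100.

18.0 years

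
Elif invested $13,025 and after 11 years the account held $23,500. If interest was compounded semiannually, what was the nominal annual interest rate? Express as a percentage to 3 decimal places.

(1 + r/2)^22 = 23,500/13,025 = 1.80422.
1 + r/2 = 1.80422^(1/22) ≈ 1.027187, so r/2 ≈ 0.0271871.
r ≈ 2·0.0271871 = 5.43742%.

5.437%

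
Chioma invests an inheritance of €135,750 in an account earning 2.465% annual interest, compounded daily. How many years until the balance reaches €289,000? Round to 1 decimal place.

30.7 years

(1 + 0.0000675342)^(365t) = 289,000/135,750 = 2.1289.
365t·ln(1 + 0.0000675342) = ln(2.1289); 365t = 0.75561/6.7532e-05 ≈ 11188.9490.
t ≈ 30.6547 years.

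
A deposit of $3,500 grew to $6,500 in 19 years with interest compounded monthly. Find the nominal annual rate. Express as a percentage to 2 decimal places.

(1 + r/12)^228 = 6,500/3,500 = 1.85714.
1 + r/12 = 1.85714^(1/228) ≈ 1.002719, so r/12 ≈ 0.00271877.
r ≈ 12·0.00271877 = 3.26253%.

3.26%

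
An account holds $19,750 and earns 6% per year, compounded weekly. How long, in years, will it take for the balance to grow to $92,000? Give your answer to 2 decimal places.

25.66 years

(1 + 0.00115385)^(52t) = 92,000/19,750 = 4.6582.
52t·ln(1 + 0.00115385) = ln(4.6582); 52t = 1.5386/0.00115318 ≈ 1334.2529.
t ≈ 25.6587 years.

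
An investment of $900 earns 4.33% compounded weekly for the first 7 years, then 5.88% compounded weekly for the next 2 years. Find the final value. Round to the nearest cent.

Phase 1: 900·(1 + 0.0433/52)^364 ≈ 1,218.4912.
Phase 2: 1,218.4912·(1 + 0.0588/52)^104 ≈ 1,370.4606.

$1,370.46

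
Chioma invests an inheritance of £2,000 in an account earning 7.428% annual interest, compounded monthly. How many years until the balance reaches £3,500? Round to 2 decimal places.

7.56 years

(1 + 0.00619)^(12t) = 3,500/2,000 = 1.75.
12t·ln(1 + 0.00619) = ln(1.75); 12t = 0.55962/0.00617092 ≈ 90.6859.
t ≈ 7.5572 years.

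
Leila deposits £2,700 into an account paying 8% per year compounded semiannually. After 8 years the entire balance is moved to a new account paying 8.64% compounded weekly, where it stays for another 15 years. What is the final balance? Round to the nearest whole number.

After 8 years at 8%: 2,700 × 1.8729812457 ≈ 5,057.0494.
Then 15 years at 8.64%: 5,057.0494 × 3.6507203863 ≈ 18,461.8732.

£18,462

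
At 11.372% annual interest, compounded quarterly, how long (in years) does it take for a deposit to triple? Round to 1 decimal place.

(1 + 0.02843)^(4t) = 3.
4t = ln 3 / ln(1 + 0.02843) ≈ 1.0986/0.0280334 ≈ 39.1895.
t ≈ 9.7974.

9.8 years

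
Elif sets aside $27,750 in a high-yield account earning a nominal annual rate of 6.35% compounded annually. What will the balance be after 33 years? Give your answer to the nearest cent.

$211,641.24

Growth factor = (1 + 0.0635)^33 ≈ 7.62671135049.
A ≈ 27,750 × 7.62671135049 ≈ 211,641.2400.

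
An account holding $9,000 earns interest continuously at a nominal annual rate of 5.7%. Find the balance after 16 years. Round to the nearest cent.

$22,403.67

A = P·e^(rt) = 9,000·e^(0.057·16) = 9,000·e^0.912.
e^0.912 ≈ 2.4892961504, so A ≈ 22,403.6654.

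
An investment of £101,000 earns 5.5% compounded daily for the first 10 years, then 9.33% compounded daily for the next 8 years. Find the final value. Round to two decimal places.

£369,216.69

After 10 years at 5.5%: 101,000 × 1.73318120341 ≈ 175,051.3015.
Then 8 years at 9.33%: 175,051.3015 × 2.10919133442 ≈ 369,216.6883.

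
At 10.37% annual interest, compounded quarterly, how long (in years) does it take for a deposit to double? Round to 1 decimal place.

6.8 years

(1 + 0.025925)^(4t) = 2.
4t = ln 2 / ln(1 + 0.025925) ≈ 0.69315/0.0255946 ≈ 27.0817.
t ≈ 6.7704.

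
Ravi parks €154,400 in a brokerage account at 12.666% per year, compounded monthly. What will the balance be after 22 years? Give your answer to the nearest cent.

€2,468,740.66

Growth factor = (1 + 0.010555)^264 ≈ 15.98925299288.
A ≈ 154,400 × 15.98925299288 ≈ 2,468,740.6621.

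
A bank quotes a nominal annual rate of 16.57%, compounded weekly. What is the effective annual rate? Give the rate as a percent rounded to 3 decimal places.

17.991%

EAR = (1 + 16.57%/52)^52 − 1 = (1 + 0.00318654)^52 − 1.
(1 + 0.00318654)^52 ≈ 1.179908, so EAR ≈ 17.99081%.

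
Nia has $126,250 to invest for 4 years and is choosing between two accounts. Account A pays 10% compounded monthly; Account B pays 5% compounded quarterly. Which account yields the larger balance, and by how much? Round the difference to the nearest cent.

Account A, by $34,019.90

A: (1 + 0.1/12)^48 ≈ 1.48935409861, so 126,250 × 1.48935409861 ≈ 188,030.9549.
B: (1 + 0.0125)^16 ≈ 1.2198895477, so 126,250 × 1.2198895477 ≈ 154,011.0554.
Difference ≈ 34,019.8996 in favor of A.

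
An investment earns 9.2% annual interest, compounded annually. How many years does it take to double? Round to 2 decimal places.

7.88 years

(1 + 0.092)^t = 2.
t = ln 2 / ln(1 + 0.092) ≈ 0.69315/0.0880109 ≈ 7.8757.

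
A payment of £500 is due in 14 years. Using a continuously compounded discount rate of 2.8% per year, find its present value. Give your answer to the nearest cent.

P = A·e^(−rt) = 500·e^(−0.392).
e^(−0.392) ≈ 0.675704114, so P ≈ 337.8521.

£337.85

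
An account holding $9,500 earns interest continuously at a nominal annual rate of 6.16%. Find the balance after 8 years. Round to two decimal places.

A = P·e^(rt) = 9,500·e^(0.0616·8) = 9,500·e^0.4928.
e^0.4928 ≈ 1.63689311, so A ≈ 15,550.4845.

$15,550.48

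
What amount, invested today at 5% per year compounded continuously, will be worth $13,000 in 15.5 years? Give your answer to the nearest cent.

$5,989.15

P = A·e^(−rt) = 13,000·e^(−0.775).
e^(−0.775) ≈ 0.460703781, so P ≈ 5,989.1492.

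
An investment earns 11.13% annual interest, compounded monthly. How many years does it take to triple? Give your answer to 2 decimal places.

9.92 years

(1 + 0.009275)^(12t) = 3.
12t = ln 3 / ln(1 + 0.009275) ≈ 1.0986/0.00923225 ≈ 118.9972.
t ≈ 9.9164.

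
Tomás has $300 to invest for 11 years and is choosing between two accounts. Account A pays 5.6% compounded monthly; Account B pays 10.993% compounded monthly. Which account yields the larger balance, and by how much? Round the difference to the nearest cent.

Account B, by $445.10

Account A growth factor: (1 + 0.056/12)^132 ≈ 1.8488561; balance ≈ 554.6568.
Account B growth factor: (1 + 0.10993/12)^132 ≈ 3.33250682; balance ≈ 999.7520.
Account B is larger by 445.0952.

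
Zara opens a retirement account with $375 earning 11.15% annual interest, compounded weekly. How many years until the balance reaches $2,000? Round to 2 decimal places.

We need (1 + 0.00214423)^(52t) = 5.3333, so 52t = ln 5.3333 / ln 1.002144 ≈ 781.5253.
t ≈ 781.5253/52 = 15.0293 years.

15.03 years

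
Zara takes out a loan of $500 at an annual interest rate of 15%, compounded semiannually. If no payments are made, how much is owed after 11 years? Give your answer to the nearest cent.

Periodic rate = 15%/2 = 0.075; periods = 2·11 = 22.
A = 500·(1 + 0.075)^22 ≈ 500·4.908922928 ≈ 2,454.4615.

$2,454.46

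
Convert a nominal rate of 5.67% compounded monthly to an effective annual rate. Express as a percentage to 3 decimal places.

EAR = (1 + 5.67%/12)^12 − 1 = (1 + 0.004725)^12 − 1.
(1 + 0.004725)^12 ≈ 1.058197, so EAR ≈ 5.81969%.

5.820%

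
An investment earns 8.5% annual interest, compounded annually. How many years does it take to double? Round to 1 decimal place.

8.5 years

(1 + 0.085)^t = 2.
t = ln 2 / ln(1 + 0.085) ≈ 0.69315/0.08158 ≈ 8.4965.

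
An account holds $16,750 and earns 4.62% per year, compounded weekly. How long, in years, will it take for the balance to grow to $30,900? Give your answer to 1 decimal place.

We need (1 + 0.000888462)^(52t) = 1.8448, so 52t = ln 1.8448 / ln 1.000888 ≈ 689.5402.
t ≈ 689.5402/52 = 13.2604 years.

13.3 years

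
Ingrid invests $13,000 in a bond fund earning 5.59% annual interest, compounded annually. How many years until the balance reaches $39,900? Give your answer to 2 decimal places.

We need (1 + 0.0559)^t = 3.0692, so t = ln 3.0692 / ln 1.0559 ≈ 20.6169.

20.62 years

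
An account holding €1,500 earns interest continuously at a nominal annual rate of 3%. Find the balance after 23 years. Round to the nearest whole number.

€2,991

A = P·e^(rt) = 1,500·e^(0.03·23) = 1,500·e^0.69.
e^0.69 ≈ 1.993715533, so A ≈ 2,990.5733.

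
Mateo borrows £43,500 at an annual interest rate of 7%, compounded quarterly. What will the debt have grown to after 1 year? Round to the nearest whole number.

Periodic rate = 7%/4 = 0.0175; periods = 4·1 = 4.
A = 43,500·(1 + 0.0175)^4 ≈ 43,500·1.0718590313 ≈ 46,625.8679.

£46,626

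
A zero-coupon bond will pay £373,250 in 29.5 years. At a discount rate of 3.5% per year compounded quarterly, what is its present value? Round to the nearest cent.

Periodic rate = 3.5%/4 = 0.00875; 118 periods.
P = 373,250/(1 + 0.00875)^118 ≈ 373,250/2.79549443571 ≈ 133,518.4199.

£133,518.42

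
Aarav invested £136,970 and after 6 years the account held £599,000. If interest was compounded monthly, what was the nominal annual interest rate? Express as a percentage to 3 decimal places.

The 72-period growth factor is 599,000/136,970 = 4.37322.
r/12 = 4.37322^(1/72) − 1 ≈ 0.0207045, so r ≈ 12·0.0207045 = 24.84537%.

24.845%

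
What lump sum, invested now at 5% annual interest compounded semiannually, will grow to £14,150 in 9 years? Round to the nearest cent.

Growth factor = (1 + 0.025)^18 ≈ 1.5596587177.
P = 14,150/1.5596587177 ≈ 9,072.4976.

£9,072.50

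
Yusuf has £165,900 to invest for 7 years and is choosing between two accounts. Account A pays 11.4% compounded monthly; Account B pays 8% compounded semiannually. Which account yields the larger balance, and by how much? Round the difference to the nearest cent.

A: (1 + 0.0095)^84 ≈ 2.21274391689, so 165,900 × 2.21274391689 ≈ 367,094.2158.
B: (1 + 0.04)^14 ≈ 1.7316764476, so 165,900 × 1.7316764476 ≈ 287,285.1227.
Difference ≈ 79,809.0932 in favor of A.

Account A, by £79,809.09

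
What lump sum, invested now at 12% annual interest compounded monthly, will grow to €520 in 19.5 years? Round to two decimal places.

Growth factor = (1 + 0.01)^234 ≈ 10.2612783.
P = 520/10.2612783 ≈ 50.6759.

€50.68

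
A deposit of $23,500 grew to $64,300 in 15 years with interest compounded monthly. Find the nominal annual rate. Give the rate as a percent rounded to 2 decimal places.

6.73%

The 180-period growth factor is 64,300/23,500 = 2.73617.
r/12 = 2.73617^(1/180) − 1 ≈ 0.00560766, so r ≈ 12·0.00560766 = 6.72919%.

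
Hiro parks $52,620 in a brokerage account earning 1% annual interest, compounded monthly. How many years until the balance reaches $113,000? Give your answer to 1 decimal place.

76.5 years

We need (1 + 0.000833333)^(12t) = 2.1475, so 12t = ln 2.1475 / ln 1.000833 ≈ 917.5319.
t ≈ 917.5319/12 = 76.4610 years.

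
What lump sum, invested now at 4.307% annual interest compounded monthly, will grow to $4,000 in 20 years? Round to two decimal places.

Growth factor = (1 + 0.04307/12)^240 ≈ 2.362824759.
P = 4,000/2.362824759 ≈ 1,692.8890.

$1,692.89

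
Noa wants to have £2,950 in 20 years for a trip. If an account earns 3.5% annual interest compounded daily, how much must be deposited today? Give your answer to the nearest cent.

Growth factor = (1 + 0.035/365)^7300 ≈ 2.013685128.
P = 2,950/2.013685128 ≈ 1,464.9758.

£1,464.98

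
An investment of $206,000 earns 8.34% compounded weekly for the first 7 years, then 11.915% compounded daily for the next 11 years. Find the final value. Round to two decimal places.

$1,368,738.28

Phase 1: 206,000·(1 + 0.0834/52)^364 ≈ 369,152.0084.
Phase 2: 369,152.0084·(1 + 0.11915/365)^4015 ≈ 1,368,738.2778.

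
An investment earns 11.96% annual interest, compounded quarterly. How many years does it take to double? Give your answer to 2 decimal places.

(1 + 0.0299)^(4t) = 2.
4t = ln 2 / ln(1 + 0.0299) ≈ 0.69315/0.0294617 ≈ 23.5271.
t ≈ 5.8818.

5.88 years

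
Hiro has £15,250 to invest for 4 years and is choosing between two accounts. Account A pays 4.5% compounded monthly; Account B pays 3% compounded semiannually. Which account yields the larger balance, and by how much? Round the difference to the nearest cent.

Account A growth factor: (1 + 0.00375)^48 ≈ 1.1968143774; balance ≈ 18,251.4193.
Account B growth factor: (1 + 0.015)^8 ≈ 1.1264925866; balance ≈ 17,179.0119.
Account A is larger by 1,072.4073.

Account A, by £1,072.41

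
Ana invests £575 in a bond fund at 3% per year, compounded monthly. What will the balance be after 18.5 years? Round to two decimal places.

£1,000.92

Growth factor = (1 + 0.0025)^222 ≈ 1.740734941.
A ≈ 575 × 1.740734941 ≈ 1,000.9226.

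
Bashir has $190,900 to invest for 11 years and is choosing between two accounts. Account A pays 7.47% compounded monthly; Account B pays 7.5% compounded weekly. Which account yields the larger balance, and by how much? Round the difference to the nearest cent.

Account B, by $2,280.73

A: (1 + 0.006225)^132 ≈ 2.2685775911, so 190,900 × 2.2685775911 ≈ 433,071.4621.
B: (1 + 0.075/52)^572 ≈ 2.28052486296, so 190,900 × 2.28052486296 ≈ 435,352.1963.
Difference ≈ 2,280.7342 in favor of B.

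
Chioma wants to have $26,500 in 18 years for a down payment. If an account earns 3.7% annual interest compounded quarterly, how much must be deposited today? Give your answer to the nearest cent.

$13,656.37

Periodic rate = 3.7%/4 = 0.00925; 72 periods.
P = 26,500/(1 + 0.00925)^72 ≈ 26,500/1.9404863045 ≈ 13,656.3705.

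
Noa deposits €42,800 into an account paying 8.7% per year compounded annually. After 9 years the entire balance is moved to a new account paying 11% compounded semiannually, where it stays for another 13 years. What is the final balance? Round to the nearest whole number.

€364,816

After 9 years at 8.7%: 42,800 × 2.11868258479 ≈ 90,679.6146.
Then 13 years at 11%: 90,679.6146 × 4.0231289278 ≈ 364,815.7808.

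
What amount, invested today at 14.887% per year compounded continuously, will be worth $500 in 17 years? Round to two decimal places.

P = A·e^(−rt) = 500·e^(−2.53079).
e^(−2.53079) ≈ 0.0795961145, so P ≈ 39.7981.

$39.80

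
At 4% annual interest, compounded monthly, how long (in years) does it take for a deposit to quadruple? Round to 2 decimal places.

(1 + 0.00333333)^(12t) = 4.
12t = ln 4 / ln(1 + 0.00333333) ≈ 1.3863/0.00332779 ≈ 416.5811.
t ≈ 34.7151.

34.72 years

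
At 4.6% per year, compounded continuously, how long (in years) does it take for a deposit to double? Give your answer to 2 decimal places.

e^(0.046t) = 2, so 0.046t = ln 2 ≈ 0.69315.
t ≈ 0.69315/0.046 ≈ 15.0684.

15.07 years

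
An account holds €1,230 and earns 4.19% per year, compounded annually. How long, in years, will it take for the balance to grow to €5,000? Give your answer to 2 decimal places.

We need (1 + 0.0419)^t = 4.065, so t = ln 4.065 / ln 1.0419 ≈ 34.1671.

34.17 years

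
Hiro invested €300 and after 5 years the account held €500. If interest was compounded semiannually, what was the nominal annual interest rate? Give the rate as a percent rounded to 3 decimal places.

10.482%

(1 + r/2)^10 = 500/300 = 1.66667.
1 + r/2 = 1.66667^(1/10) ≈ 1.05241, so r/2 ≈ 0.0524098.
r ≈ 2·0.0524098 = 10.48196%.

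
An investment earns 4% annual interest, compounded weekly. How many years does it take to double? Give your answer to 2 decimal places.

17.34 years

(1 + 0.000769231)^(52t) = 2.
52t = ln 2 / ln(1 + 0.000769231) ≈ 0.69315/0.000768935 ≈ 901.4379.
t ≈ 17.3353.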